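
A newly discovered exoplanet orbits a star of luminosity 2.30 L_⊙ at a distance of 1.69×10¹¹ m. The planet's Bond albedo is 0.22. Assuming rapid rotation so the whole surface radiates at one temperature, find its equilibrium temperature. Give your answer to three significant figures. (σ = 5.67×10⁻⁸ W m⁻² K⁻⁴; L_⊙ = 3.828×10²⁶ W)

L = 2.30 × 3.828×10²⁶ = 8.80×10²⁶ W.
Flux: S = L/(4πd²) = 8.80×10²⁶/(4π×(1.69×10¹¹)²) = 2450 W m⁻².
Energy balance: absorbed = emitted ⇒ πR²·S(1−A) = 4πR²·σT_eq⁴, so T_eq⁴ = S(1−A)/(4σ).
T_eq = [2450 × 0.78 / (4 × 5.67×10⁻⁸)]^(1/4) = (8.44×10⁹)^(1/4) = 303 K.

T_eq ≈ 303 K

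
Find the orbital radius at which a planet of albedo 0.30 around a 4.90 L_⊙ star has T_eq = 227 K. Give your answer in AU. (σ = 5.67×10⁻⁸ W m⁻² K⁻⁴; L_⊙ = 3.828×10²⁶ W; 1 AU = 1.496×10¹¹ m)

L = 4.90 × 3.828×10²⁶ = 1.88×10²⁷ W.
From T_eq⁴ = L(1−A)/(16πσd²): d = √[L(1−A)/(16πσT_eq⁴)].
d = √[1.88×10²⁷ × 0.70 / (16π × 5.67×10⁻⁸ × (227)⁴)] = 4.17×10¹¹ m = 2.78 AU.

d ≈ 2.78 AU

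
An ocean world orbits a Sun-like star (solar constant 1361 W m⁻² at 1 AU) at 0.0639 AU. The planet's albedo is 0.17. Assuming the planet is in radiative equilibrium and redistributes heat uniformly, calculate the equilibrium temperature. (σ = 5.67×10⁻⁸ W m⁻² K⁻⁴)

T_eq ≈ 1050 K

Flux at 0.0639 AU: S = 1361/0.0639² = 3.33×10⁵ W m⁻².
Energy balance: absorbed = emitted ⇒ πR²·S(1−A) = 4πR²·σT_eq⁴, so T_eq⁴ = S(1−A)/(4σ).
T_eq = [3.33×10⁵ × 0.83 / (4 × 5.67×10⁻⁸)]^(1/4) = (1.22×10¹²)^(1/4) = 1050 K.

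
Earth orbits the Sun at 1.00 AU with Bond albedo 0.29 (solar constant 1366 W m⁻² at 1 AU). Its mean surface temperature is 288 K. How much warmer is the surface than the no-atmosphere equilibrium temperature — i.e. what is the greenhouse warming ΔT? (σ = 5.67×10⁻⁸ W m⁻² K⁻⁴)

ΔT ≈ 32.3 K

S = 1366/1.00² = 1366 W m⁻².
T_eq = [S(1−A)/(4σ)]^(1/4) = [1366×0.71/(4×5.67×10⁻⁸)]^(1/4) = 255.7 K.
ΔT = T_surf − T_eq = 288 − 255.7.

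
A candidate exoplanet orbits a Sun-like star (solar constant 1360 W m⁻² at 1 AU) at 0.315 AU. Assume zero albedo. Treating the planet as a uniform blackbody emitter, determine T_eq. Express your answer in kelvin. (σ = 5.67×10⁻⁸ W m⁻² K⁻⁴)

T_eq ≈ 496 K

Flux at 0.315 AU: S = 1360/0.315² = 1.37×10⁴ W m⁻².
Energy balance: absorbed = emitted ⇒ πR²·S(1−A) = 4πR²·σT_eq⁴, so T_eq⁴ = S(1−A)/(4σ).
T_eq = [1.37×10⁴ × 1.00 / (4 × 5.67×10⁻⁸)]^(1/4) = (6.04×10¹⁰)^(1/4) = 496 K.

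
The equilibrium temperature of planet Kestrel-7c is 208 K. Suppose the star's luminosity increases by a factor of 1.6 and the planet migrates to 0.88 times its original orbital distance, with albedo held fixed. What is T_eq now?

T_eq ∝ L^(1/4) · d^(−1/2).
T′ = 208 × 1.6^(1/4) / 0.88^(1/2) = 249 K.

T_eq ≈ 249 K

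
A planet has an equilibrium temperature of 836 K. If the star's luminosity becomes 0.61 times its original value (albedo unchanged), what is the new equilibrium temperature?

T_eq ∝ L^(1/4) · d^(−1/2).
T′ = 836 × 0.61^(1/4) = 739 K.

T_eq ≈ 739 K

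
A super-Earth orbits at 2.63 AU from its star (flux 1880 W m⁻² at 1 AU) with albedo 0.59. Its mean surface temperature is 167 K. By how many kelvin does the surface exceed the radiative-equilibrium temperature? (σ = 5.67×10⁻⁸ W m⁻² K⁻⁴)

S = 1880/2.63² = 271.8 W m⁻².
T_eq = [S(1−A)/(4σ)]^(1/4) = [271.8×0.41/(4×5.67×10⁻⁸)]^(1/4) = 148.9 K.
ΔT = T_surf − T_eq = 167 − 148.9.

ΔT ≈ 18.1 K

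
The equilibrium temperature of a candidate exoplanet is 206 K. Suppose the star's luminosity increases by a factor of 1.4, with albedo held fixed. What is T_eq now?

T_eq ≈ 224 K

T_eq ∝ L^(1/4) · d^(−1/2).
T′ = 206 × 1.4^(1/4) = 224 K.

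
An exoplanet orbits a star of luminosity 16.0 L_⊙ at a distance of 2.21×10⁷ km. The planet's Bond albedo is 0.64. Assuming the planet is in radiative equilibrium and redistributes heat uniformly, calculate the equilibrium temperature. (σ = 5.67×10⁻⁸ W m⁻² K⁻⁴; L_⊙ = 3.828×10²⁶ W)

T_eq ≈ 1120 K

d = 2.21×10⁷ km = 2.21×10¹⁰ m.
L = 16.0 × 3.828×10²⁶ = 6.12×10²⁷ W.
Flux: S = L/(4πd²) = 6.12×10²⁷/(4π×(2.21×10¹⁰)²) = 9.98×10⁵ W m⁻².
Energy balance: absorbed = emitted ⇒ πR²·S(1−A) = 4πR²·σT_eq⁴, so T_eq⁴ = S(1−A)/(4σ).
T_eq = [9.98×10⁵ × 0.36 / (4 × 5.67×10⁻⁸)]^(1/4) = (1.58×10¹²)^(1/4) = 1120 K.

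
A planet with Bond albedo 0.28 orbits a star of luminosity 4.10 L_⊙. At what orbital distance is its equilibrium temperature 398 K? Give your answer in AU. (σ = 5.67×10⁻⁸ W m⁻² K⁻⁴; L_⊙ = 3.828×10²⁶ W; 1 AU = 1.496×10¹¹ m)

d ≈ 0.840 AU

L = 4.10 × 3.828×10²⁶ = 1.57×10²⁷ W.
From T_eq⁴ = L(1−A)/(16πσd²): d = √[L(1−A)/(16πσT_eq⁴)].
d = √[1.57×10²⁷ × 0.72 / (16π × 5.67×10⁻⁸ × (398)⁴)] = 1.26×10¹¹ m = 0.840 AU.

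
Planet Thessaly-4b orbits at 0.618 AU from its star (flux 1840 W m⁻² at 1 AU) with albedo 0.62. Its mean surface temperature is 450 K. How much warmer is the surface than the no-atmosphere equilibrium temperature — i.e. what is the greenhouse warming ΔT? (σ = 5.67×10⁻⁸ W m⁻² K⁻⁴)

S = 1840/0.618² = 4818 W m⁻².
T_eq = [S(1−A)/(4σ)]^(1/4) = [4818×0.38/(4×5.67×10⁻⁸)]^(1/4) = 299.7 K.
ΔT = T_surf − T_eq = 450 − 299.7.

ΔT ≈ 150.3 K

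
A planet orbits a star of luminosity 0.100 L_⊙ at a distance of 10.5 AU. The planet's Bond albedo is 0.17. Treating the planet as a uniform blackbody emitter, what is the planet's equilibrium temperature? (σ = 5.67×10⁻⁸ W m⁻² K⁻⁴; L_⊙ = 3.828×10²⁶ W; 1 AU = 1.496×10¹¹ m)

T_eq ≈ 46.1 K

d = 10.5 AU = 1.57×10¹² m.
L = 0.100 × 3.828×10²⁶ = 3.83×10²⁵ W.
Flux: S = L/(4πd²) = 3.83×10²⁵/(4π×(1.57×10¹²)²) = 1.23 W m⁻².
Energy balance: absorbed = emitted ⇒ πR²·S(1−A) = 4πR²·σT_eq⁴, so T_eq⁴ = S(1−A)/(4σ).
T_eq = [1.23 × 0.83 / (4 × 5.67×10⁻⁸)]^(1/4) = (4.52×10⁶)^(1/4) = 46.1 K.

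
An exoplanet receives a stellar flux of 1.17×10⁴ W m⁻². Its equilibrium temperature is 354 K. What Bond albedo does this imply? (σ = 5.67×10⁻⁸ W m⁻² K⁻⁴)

A ≈ 0.70

From T_eq⁴ = S(1−A)/(4σ): 1−A = 4σT_eq⁴/S.
1−A = 4 × 5.67×10⁻⁸ × (354)⁴ / 1.17×10⁴ = 0.304.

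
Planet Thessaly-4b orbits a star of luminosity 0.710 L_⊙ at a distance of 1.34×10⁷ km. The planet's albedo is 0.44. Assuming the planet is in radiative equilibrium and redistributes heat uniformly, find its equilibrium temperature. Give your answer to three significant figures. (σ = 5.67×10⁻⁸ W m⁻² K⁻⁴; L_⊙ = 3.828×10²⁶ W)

T_eq ≈ 738 K

d = 1.34×10⁷ km = 1.34×10¹⁰ m.
L = 0.710 × 3.828×10²⁶ = 2.72×10²⁶ W.
Flux: S = L/(4πd²) = 2.72×10²⁶/(4π×(1.34×10¹⁰)²) = 1.20×10⁵ W m⁻².
Energy balance: absorbed = emitted ⇒ πR²·S(1−A) = 4πR²·σT_eq⁴, so T_eq⁴ = S(1−A)/(4σ).
T_eq = [1.20×10⁵ × 0.56 / (4 × 5.67×10⁻⁸)]^(1/4) = (2.97×10¹¹)^(1/4) = 738 K.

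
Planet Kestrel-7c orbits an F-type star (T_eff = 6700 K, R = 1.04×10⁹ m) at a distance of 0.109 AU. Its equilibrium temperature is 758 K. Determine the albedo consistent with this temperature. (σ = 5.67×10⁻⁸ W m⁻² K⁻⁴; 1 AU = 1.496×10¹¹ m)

A ≈ 0.84

d = 0.109 AU = 1.63×10¹⁰ m.
L = 4πR_⋆²σT_⋆⁴ = 4π(1.04×10⁹)² × 5.67×10⁻⁸ × (6700)⁴ = 1.55×10²⁷ W.
S = L/(4πd²) = 4.65×10⁵ W m⁻².
From T_eq⁴ = S(1−A)/(4σ): 1−A = 4σT_eq⁴/S.
1−A = 4 × 5.67×10⁻⁸ × (758)⁴ / 4.65×10⁵ = 0.161.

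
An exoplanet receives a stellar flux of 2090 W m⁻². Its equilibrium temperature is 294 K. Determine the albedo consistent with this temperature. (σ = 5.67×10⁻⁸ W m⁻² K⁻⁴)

A ≈ 0.19

From T_eq⁴ = S(1−A)/(4σ): 1−A = 4σT_eq⁴/S.
1−A = 4 × 5.67×10⁻⁸ × (294)⁴ / 2090 = 0.811.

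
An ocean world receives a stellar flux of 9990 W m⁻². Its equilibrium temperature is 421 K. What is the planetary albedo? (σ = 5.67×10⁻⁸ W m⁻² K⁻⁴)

A ≈ 0.29

From T_eq⁴ = S(1−A)/(4σ): 1−A = 4σT_eq⁴/S.
1−A = 4 × 5.67×10⁻⁸ × (421)⁴ / 9990 = 0.713.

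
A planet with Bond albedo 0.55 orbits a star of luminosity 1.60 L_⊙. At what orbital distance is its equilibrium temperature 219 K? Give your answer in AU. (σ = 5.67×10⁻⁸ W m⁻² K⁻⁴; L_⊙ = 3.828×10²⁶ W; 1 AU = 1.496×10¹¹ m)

d ≈ 1.37 AU

L = 1.60 × 3.828×10²⁶ = 6.12×10²⁶ W.
From T_eq⁴ = L(1−A)/(16πσd²): d = √[L(1−A)/(16πσT_eq⁴)].
d = √[6.12×10²⁶ × 0.45 / (16π × 5.67×10⁻⁸ × (219)⁴)] = 2.05×10¹¹ m = 1.37 AU.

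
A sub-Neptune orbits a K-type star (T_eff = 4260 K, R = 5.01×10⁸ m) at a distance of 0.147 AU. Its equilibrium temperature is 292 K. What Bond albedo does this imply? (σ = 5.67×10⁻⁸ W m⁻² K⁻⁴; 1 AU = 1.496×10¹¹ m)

d = 0.147 AU = 2.20×10¹⁰ m.
L = 4πR_⋆²σT_⋆⁴ = 4π(5.01×10⁸)² × 5.67×10⁻⁸ × (4260)⁴ = 5.89×10²⁵ W.
S = L/(4πd²) = 9690 W m⁻².
From T_eq⁴ = S(1−A)/(4σ): 1−A = 4σT_eq⁴/S.
1−A = 4 × 5.67×10⁻⁸ × (292)⁴ / 9690 = 0.170.

A ≈ 0.83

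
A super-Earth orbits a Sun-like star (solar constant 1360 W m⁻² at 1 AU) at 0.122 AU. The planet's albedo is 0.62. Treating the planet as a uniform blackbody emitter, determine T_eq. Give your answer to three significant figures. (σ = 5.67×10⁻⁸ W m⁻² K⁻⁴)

T_eq ≈ 626 K

Flux at 0.122 AU: S = 1360/0.122² = 9.14×10⁴ W m⁻².
Energy balance: absorbed = emitted ⇒ πR²·S(1−A) = 4πR²·σT_eq⁴, so T_eq⁴ = S(1−A)/(4σ).
T_eq = [9.14×10⁴ × 0.38 / (4 × 5.67×10⁻⁸)]^(1/4) = (1.53×10¹¹)^(1/4) = 626 K.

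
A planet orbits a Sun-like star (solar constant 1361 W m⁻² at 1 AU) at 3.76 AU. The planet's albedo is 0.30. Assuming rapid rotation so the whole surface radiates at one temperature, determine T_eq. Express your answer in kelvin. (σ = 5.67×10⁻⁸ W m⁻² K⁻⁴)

Flux at 3.76 AU: S = 1361/3.76² = 96.3 W m⁻².
Energy balance: absorbed = emitted ⇒ πR²·S(1−A) = 4πR²·σT_eq⁴, so T_eq⁴ = S(1−A)/(4σ).
T_eq = [96.3 × 0.70 / (4 × 5.67×10⁻⁸)]^(1/4) = (2.97×10⁸)^(1/4) = 131 K.

T_eq ≈ 131 K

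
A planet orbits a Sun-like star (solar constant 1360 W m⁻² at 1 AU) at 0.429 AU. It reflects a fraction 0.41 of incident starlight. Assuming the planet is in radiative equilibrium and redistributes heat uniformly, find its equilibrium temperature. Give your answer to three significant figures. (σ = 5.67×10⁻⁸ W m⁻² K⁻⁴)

T_eq ≈ 372 K

Flux at 0.429 AU: S = 1360/0.429² = 7390 W m⁻².
Energy balance: absorbed = emitted ⇒ πR²·S(1−A) = 4πR²·σT_eq⁴, so T_eq⁴ = S(1−A)/(4σ).
T_eq = [7390 × 0.59 / (4 × 5.67×10⁻⁸)]^(1/4) = (1.92×10¹⁰)^(1/4) = 372 K.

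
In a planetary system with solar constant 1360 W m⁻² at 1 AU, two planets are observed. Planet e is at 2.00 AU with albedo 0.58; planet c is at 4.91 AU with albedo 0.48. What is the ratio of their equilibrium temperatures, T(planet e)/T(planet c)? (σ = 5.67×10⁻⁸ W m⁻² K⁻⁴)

T_eq = [S₀(1−A)/(4σd²)]^(1/4), so T ∝ (1−A)^(1/4) / √d.
T₁ = [1360×0.42/(4×5.67×10⁻⁸×2.00²)]^(1/4) = 158.41 K.
T₂ = [1360×0.52/(4×5.67×10⁻⁸×4.91²)]^(1/4) = 106.64 K.

T₁/T₂ ≈ 1.485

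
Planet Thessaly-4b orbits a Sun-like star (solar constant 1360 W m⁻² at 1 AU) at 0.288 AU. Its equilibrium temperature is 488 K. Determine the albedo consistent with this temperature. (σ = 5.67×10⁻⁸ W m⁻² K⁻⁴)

Flux at 0.288 AU: S = 1360/0.288² = 1.64×10⁴ W m⁻².
From T_eq⁴ = S(1−A)/(4σ): 1−A = 4σT_eq⁴/S.
1−A = 4 × 5.67×10⁻⁸ × (488)⁴ / 1.64×10⁴ = 0.784.

A ≈ 0.22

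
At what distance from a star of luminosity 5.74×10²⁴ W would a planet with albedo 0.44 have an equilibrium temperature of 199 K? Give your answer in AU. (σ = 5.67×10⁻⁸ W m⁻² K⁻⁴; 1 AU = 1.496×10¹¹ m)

d ≈ 0.179 AU

From T_eq⁴ = L(1−A)/(16πσd²): d = √[L(1−A)/(16πσT_eq⁴)].
d = √[5.74×10²⁴ × 0.56 / (16π × 5.67×10⁻⁸ × (199)⁴)] = 2.68×10¹⁰ m = 0.179 AU.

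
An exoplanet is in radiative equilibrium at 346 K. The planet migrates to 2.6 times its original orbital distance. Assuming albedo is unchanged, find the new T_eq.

T_eq ≈ 215 K

T_eq ∝ L^(1/4) · d^(−1/2).
T′ = 346 / 2.6^(1/2) = 215 K.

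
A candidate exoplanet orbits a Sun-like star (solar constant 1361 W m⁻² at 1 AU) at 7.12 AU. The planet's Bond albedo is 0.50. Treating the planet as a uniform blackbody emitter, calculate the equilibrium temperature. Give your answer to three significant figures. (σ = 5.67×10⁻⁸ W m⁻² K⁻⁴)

Flux at 7.12 AU: S = 1361/7.12² = 26.8 W m⁻².
Energy balance: absorbed = emitted ⇒ πR²·S(1−A) = 4πR²·σT_eq⁴, so T_eq⁴ = S(1−A)/(4σ).
T_eq = [26.8 × 0.50 / (4 × 5.67×10⁻⁸)]^(1/4) = (5.92×10⁷)^(1/4) = 87.7 K.

T_eq ≈ 87.7 K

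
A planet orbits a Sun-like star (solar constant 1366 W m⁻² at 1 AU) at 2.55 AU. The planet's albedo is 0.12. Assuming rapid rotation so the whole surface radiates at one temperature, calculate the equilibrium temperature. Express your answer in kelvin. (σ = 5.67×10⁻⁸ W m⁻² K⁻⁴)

Flux at 2.55 AU: S = 1366/2.55² = 210 W m⁻².
Energy balance: absorbed = emitted ⇒ πR²·S(1−A) = 4πR²·σT_eq⁴, so T_eq⁴ = S(1−A)/(4σ).
T_eq = [210 × 0.88 / (4 × 5.67×10⁻⁸)]^(1/4) = (8.15×10⁸)^(1/4) = 169 K.

T_eq ≈ 169 K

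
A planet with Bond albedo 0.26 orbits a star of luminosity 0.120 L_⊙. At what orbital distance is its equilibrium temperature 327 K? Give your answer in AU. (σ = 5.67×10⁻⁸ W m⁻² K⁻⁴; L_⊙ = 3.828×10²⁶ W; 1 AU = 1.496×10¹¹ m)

L = 0.120 × 3.828×10²⁶ = 4.59×10²⁵ W.
From T_eq⁴ = L(1−A)/(16πσd²): d = √[L(1−A)/(16πσT_eq⁴)].
d = √[4.59×10²⁵ × 0.74 / (16π × 5.67×10⁻⁸ × (327)⁴)] = 3.23×10¹⁰ m = 0.216 AU.

d ≈ 0.216 AU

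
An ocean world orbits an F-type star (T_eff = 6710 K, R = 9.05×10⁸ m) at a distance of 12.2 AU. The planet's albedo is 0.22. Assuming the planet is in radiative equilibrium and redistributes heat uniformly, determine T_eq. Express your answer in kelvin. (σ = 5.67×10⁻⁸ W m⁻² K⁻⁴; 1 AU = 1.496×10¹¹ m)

T_eq ≈ 99.3 K

d = 12.2 AU = 1.83×10¹² m.
L = 4πR_⋆²σT_⋆⁴ = 4π(9.05×10⁸)² × 5.67×10⁻⁸ × (6710)⁴ = 1.18×10²⁷ W.
S = L/(4πd²) = 28.3 W m⁻².
Energy balance: absorbed = emitted ⇒ πR²·S(1−A) = 4πR²·σT_eq⁴, so T_eq⁴ = S(1−A)/(4σ).
T_eq = [28.3 × 0.78 / (4 × 5.67×10⁻⁸)]^(1/4) = (9.72×10⁷)^(1/4) = 99.3 K.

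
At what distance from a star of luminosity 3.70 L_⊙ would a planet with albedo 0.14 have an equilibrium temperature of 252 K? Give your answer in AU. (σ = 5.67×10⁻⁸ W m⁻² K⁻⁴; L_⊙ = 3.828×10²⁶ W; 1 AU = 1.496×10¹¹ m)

d ≈ 2.18 AU

L = 3.70 × 3.828×10²⁶ = 1.42×10²⁷ W.
From T_eq⁴ = L(1−A)/(16πσd²): d = √[L(1−A)/(16πσT_eq⁴)].
d = √[1.42×10²⁷ × 0.86 / (16π × 5.67×10⁻⁸ × (252)⁴)] = 3.26×10¹¹ m = 2.18 AU.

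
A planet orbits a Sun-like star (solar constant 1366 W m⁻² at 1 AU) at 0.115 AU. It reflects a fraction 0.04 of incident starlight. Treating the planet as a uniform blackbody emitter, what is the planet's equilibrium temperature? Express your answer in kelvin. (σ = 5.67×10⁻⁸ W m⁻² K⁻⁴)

T_eq ≈ 813 K

Flux at 0.115 AU: S = 1366/0.115² = 1.03×10⁵ W m⁻².
Energy balance: absorbed = emitted ⇒ πR²·S(1−A) = 4πR²·σT_eq⁴, so T_eq⁴ = S(1−A)/(4σ).
T_eq = [1.03×10⁵ × 0.96 / (4 × 5.67×10⁻⁸)]^(1/4) = (4.37×10¹¹)^(1/4) = 813 K.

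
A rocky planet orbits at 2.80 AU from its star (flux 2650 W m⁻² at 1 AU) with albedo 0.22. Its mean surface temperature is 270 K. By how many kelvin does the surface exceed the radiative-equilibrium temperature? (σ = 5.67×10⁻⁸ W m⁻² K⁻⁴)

ΔT ≈ 85.4 K

S = 2650/2.80² = 338.0 W m⁻².
T_eq = [S(1−A)/(4σ)]^(1/4) = [338.0×0.78/(4×5.67×10⁻⁸)]^(1/4) = 184.6 K.
ΔT = T_surf − T_eq = 270 − 184.6.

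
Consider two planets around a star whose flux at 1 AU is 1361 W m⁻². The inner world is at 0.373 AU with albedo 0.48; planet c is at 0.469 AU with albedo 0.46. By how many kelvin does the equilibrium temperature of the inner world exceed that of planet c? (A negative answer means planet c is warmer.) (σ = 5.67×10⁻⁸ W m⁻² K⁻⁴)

T_eq = [S₀(1−A)/(4σd²)]^(1/4), so T ∝ (1−A)^(1/4) / √d.
T₁ = [1361×0.52/(4×5.67×10⁻⁸×0.373²)]^(1/4) = 386.99 K.
T₂ = [1361×0.54/(4×5.67×10⁻⁸×0.469²)]^(1/4) = 348.39 K.

ΔT ≈ 38.6 K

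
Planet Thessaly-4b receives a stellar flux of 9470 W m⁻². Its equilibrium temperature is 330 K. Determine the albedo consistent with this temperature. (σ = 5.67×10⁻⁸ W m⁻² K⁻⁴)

From T_eq⁴ = S(1−A)/(4σ): 1−A = 4σT_eq⁴/S.
1−A = 4 × 5.67×10⁻⁸ × (330)⁴ / 9470 = 0.284.

A ≈ 0.72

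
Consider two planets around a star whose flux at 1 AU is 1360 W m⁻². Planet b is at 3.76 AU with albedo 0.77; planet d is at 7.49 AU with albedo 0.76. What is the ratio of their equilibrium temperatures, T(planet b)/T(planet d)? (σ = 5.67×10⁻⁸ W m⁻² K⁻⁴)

T₁/T₂ ≈ 1.396

T_eq = [S₀(1−A)/(4σd²)]^(1/4), so T ∝ (1−A)^(1/4) / √d.
T₁ = [1360×0.23/(4×5.67×10⁻⁸×3.76²)]^(1/4) = 99.38 K.
T₂ = [1360×0.24/(4×5.67×10⁻⁸×7.49²)]^(1/4) = 71.17 K.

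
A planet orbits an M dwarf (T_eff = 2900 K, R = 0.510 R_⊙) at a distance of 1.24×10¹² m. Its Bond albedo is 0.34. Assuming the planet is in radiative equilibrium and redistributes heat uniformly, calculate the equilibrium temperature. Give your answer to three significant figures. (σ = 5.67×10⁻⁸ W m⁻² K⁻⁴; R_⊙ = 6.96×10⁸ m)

R_⋆ = 0.510 × 6.96×10⁸ = 3.55×10⁸ m.
L = 4πR_⋆²σT_⋆⁴ = 4π(3.55×10⁸)² × 5.67×10⁻⁸ × (2900)⁴ = 6.35×10²⁴ W.
S = L/(4πd²) = 0.329 W m⁻².
Energy balance: absorbed = emitted ⇒ πR²·S(1−A) = 4πR²·σT_eq⁴, so T_eq⁴ = S(1−A)/(4σ).
T_eq = [0.329 × 0.66 / (4 × 5.67×10⁻⁸)]^(1/4) = (9.56×10⁵)^(1/4) = 31.3 K.

T_eq ≈ 31.3 K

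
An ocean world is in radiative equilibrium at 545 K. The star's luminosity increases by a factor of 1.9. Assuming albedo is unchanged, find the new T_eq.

T_eq ∝ L^(1/4) · d^(−1/2).
T′ = 545 × 1.9^(1/4) = 640 K.

T_eq ≈ 640 K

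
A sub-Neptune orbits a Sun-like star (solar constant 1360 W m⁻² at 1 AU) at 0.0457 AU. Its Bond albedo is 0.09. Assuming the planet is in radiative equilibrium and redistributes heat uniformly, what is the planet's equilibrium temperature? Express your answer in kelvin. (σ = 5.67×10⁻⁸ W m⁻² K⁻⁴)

T_eq ≈ 1270 K

Flux at 0.0457 AU: S = 1360/0.0457² = 6.51×10⁵ W m⁻².
Energy balance: absorbed = emitted ⇒ πR²·S(1−A) = 4πR²·σT_eq⁴, so T_eq⁴ = S(1−A)/(4σ).
T_eq = [6.51×10⁵ × 0.91 / (4 × 5.67×10⁻⁸)]^(1/4) = (2.61×10¹²)^(1/4) = 1270 K.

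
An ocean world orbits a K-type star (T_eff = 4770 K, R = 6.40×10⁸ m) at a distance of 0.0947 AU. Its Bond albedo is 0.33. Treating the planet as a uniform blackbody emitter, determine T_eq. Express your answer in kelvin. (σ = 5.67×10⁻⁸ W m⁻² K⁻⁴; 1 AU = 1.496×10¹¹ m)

T_eq ≈ 649 K

d = 0.0947 AU = 1.42×10¹⁰ m.
L = 4πR_⋆²σT_⋆⁴ = 4π(6.40×10⁸)² × 5.67×10⁻⁸ × (4770)⁴ = 1.51×10²⁶ W.
S = L/(4πd²) = 5.99×10⁴ W m⁻².
Energy balance: absorbed = emitted ⇒ πR²·S(1−A) = 4πR²·σT_eq⁴, so T_eq⁴ = S(1−A)/(4σ).
T_eq = [5.99×10⁴ × 0.67 / (4 × 5.67×10⁻⁸)]^(1/4) = (1.77×10¹¹)^(1/4) = 649 K.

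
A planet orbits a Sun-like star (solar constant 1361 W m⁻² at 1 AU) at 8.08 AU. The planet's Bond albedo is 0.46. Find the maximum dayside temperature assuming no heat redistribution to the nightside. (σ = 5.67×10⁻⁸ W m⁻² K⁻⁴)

T_ss ≈ 119 K

Flux at 8.08 AU: S = 1361/8.08² = 20.8 W m⁻².
With no redistribution each surface element balances locally: S(1−A) = σT⁴.
T = [20.8 × 0.54 / 5.67×10⁻⁸]^(1/4) = (1.99×10⁸)^(1/4) = 119 K.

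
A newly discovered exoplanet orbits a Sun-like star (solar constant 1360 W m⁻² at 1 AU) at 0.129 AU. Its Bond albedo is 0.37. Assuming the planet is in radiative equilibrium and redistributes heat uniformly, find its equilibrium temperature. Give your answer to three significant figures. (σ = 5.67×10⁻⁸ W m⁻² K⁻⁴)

Flux at 0.129 AU: S = 1360/0.129² = 8.17×10⁴ W m⁻².
Energy balance: absorbed = emitted ⇒ πR²·S(1−A) = 4πR²·σT_eq⁴, so T_eq⁴ = S(1−A)/(4σ).
T_eq = [8.17×10⁴ × 0.63 / (4 × 5.67×10⁻⁸)]^(1/4) = (2.27×10¹¹)^(1/4) = 690 K.

T_eq ≈ 690 K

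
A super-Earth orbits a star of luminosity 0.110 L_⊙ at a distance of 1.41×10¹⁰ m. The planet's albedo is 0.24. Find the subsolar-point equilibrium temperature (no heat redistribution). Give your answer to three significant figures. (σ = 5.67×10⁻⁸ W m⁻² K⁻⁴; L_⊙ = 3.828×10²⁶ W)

L = 0.110 × 3.828×10²⁶ = 4.21×10²⁵ W.
Flux: S = L/(4πd²) = 4.21×10²⁵/(4π×(1.41×10¹⁰)²) = 1.69×10⁴ W m⁻².
At the subsolar point the surface absorbs S(1−A) and emits σT⁴ per unit area — no factor of 4, since only the local patch is in balance.
T = [1.69×10⁴ × 0.76 / 5.67×10⁻⁸]^(1/4) = (2.26×10¹¹)^(1/4) = 689 K.

T_ss ≈ 689 K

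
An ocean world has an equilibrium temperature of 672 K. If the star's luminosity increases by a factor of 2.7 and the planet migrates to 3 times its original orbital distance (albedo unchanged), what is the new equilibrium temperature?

T_eq ∝ L^(1/4) · d^(−1/2).
T′ = 672 × 2.7^(1/4) / 3^(1/2) = 497 K.

T_eq ≈ 497 K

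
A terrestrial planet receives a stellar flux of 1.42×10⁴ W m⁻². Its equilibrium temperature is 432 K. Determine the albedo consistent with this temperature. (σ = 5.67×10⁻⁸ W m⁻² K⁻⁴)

A ≈ 0.44

From T_eq⁴ = S(1−A)/(4σ): 1−A = 4σT_eq⁴/S.
1−A = 4 × 5.67×10⁻⁸ × (432)⁴ / 1.42×10⁴ = 0.556.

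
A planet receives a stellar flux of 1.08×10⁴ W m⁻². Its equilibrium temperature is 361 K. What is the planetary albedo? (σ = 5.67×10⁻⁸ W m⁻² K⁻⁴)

From T_eq⁴ = S(1−A)/(4σ): 1−A = 4σT_eq⁴/S.
1−A = 4 × 5.67×10⁻⁸ × (361)⁴ / 1.08×10⁴ = 0.357.

A ≈ 0.64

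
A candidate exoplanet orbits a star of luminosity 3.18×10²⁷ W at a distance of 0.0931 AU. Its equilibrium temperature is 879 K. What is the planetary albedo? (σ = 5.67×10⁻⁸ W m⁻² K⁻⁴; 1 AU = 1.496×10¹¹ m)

A ≈ 0.90

d = 0.0931 AU = 1.39×10¹⁰ m.
Flux: S = L/(4πd²) = 3.18×10²⁷/(4π×(1.39×10¹⁰)²) = 1.30×10⁶ W m⁻².
From T_eq⁴ = S(1−A)/(4σ): 1−A = 4σT_eq⁴/S.
1−A = 4 × 5.67×10⁻⁸ × (879)⁴ / 1.30×10⁶ = 0.104.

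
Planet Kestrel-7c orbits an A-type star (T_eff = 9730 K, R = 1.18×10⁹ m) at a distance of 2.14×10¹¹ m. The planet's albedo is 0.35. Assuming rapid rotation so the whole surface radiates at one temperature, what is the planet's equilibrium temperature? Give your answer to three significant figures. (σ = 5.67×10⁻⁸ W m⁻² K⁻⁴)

L = 4πR_⋆²σT_⋆⁴ = 4π(1.18×10⁹)² × 5.67×10⁻⁸ × (9730)⁴ = 8.89×10²⁷ W.
S = L/(4πd²) = 1.55×10⁴ W m⁻².
Energy balance: absorbed = emitted ⇒ πR²·S(1−A) = 4πR²·σT_eq⁴, so T_eq⁴ = S(1−A)/(4σ).
T_eq = [1.55×10⁴ × 0.65 / (4 × 5.67×10⁻⁸)]^(1/4) = (4.43×10¹⁰)^(1/4) = 459 K.

T_eq ≈ 459 K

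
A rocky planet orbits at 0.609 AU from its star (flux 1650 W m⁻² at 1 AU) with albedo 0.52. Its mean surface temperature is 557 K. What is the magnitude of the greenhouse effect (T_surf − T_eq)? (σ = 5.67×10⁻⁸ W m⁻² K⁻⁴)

ΔT ≈ 245.5 K

S = 1650/0.609² = 4449 W m⁻².
T_eq = [S(1−A)/(4σ)]^(1/4) = [4449×0.48/(4×5.67×10⁻⁸)]^(1/4) = 311.5 K.
ΔT = T_surf − T_eq = 557 − 311.5.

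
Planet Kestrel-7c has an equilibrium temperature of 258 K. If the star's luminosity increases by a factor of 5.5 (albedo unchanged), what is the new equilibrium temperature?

T_eq ≈ 395 K

T_eq ∝ L^(1/4) · d^(−1/2).
T′ = 258 × 5.5^(1/4) = 395 K.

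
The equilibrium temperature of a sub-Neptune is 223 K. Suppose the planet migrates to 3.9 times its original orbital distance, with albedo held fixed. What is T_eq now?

T_eq ≈ 113 K

T_eq ∝ L^(1/4) · d^(−1/2).
T′ = 223 / 3.9^(1/2) = 113 K.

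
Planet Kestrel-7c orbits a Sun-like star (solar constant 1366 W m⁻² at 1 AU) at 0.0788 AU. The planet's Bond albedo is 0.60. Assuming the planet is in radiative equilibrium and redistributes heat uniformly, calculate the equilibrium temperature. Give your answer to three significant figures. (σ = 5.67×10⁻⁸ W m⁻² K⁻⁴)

Flux at 0.0788 AU: S = 1366/0.0788² = 2.20×10⁵ W m⁻².
Energy balance: absorbed = emitted ⇒ πR²·S(1−A) = 4πR²·σT_eq⁴, so T_eq⁴ = S(1−A)/(4σ).
T_eq = [2.20×10⁵ × 0.40 / (4 × 5.67×10⁻⁸)]^(1/4) = (3.88×10¹¹)^(1/4) = 789 K.

T_eq ≈ 789 K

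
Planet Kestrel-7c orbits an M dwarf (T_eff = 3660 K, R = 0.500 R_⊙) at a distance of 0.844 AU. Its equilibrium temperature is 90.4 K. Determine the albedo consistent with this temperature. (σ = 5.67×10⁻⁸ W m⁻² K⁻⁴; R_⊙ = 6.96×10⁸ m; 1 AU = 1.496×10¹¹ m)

A ≈ 0.80

R_⋆ = 0.500 × 6.96×10⁸ = 3.48×10⁸ m.
d = 0.844 AU = 1.26×10¹¹ m.
L = 4πR_⋆²σT_⋆⁴ = 4π(3.48×10⁸)² × 5.67×10⁻⁸ × (3660)⁴ = 1.55×10²⁵ W.
S = L/(4πd²) = 77.3 W m⁻².
From T_eq⁴ = S(1−A)/(4σ): 1−A = 4σT_eq⁴/S.
1−A = 4 × 5.67×10⁻⁸ × (90.4)⁴ / 77.3 = 0.196.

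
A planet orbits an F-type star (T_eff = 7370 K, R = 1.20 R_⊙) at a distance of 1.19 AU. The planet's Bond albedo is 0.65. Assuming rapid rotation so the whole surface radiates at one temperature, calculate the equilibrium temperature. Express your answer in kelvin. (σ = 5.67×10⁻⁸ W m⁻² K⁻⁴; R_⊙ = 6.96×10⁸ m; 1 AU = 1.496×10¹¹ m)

R_⋆ = 1.20 × 6.96×10⁸ = 8.35×10⁸ m.
d = 1.19 AU = 1.78×10¹¹ m.
L = 4πR_⋆²σT_⋆⁴ = 4π(8.35×10⁸)² × 5.67×10⁻⁸ × (7370)⁴ = 1.47×10²⁷ W.
S = L/(4πd²) = 3680 W m⁻².
Energy balance: absorbed = emitted ⇒ πR²·S(1−A) = 4πR²·σT_eq⁴, so T_eq⁴ = S(1−A)/(4σ).
T_eq = [3680 × 0.35 / (4 × 5.67×10⁻⁸)]^(1/4) = (5.68×10⁹)^(1/4) = 275 K.

T_eq ≈ 275 K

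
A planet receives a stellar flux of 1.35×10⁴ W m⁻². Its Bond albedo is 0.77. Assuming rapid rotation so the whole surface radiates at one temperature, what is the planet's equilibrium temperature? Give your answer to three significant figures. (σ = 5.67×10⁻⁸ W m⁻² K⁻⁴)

Energy balance: absorbed = emitted ⇒ πR²·S(1−A) = 4πR²·σT_eq⁴, so T_eq⁴ = S(1−A)/(4σ).
T_eq = [1.35×10⁴ × 0.23 / (4 × 5.67×10⁻⁸)]^(1/4) = (1.37×10¹⁰)^(1/4) = 342 K.

T_eq ≈ 342 K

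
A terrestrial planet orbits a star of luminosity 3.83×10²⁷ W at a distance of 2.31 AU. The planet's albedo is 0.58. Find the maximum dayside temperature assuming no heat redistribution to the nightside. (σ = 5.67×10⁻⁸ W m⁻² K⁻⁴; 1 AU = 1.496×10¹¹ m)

T_ss ≈ 371 K

d = 2.31 AU = 3.46×10¹¹ m.
Flux: S = L/(4πd²) = 3.83×10²⁷/(4π×(3.46×10¹¹)²) = 2550 W m⁻².
With no redistribution each surface element balances locally: S(1−A) = σT⁴.
T = [2550 × 0.42 / 5.67×10⁻⁸]^(1/4) = (1.89×10¹⁰)^(1/4) = 371 K.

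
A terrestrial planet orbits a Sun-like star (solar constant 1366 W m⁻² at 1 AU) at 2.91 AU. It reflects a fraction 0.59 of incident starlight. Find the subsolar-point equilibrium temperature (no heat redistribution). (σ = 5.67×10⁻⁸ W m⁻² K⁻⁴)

Flux at 2.91 AU: S = 1366/2.91² = 161 W m⁻².
At the subsolar point the surface absorbs S(1−A) and emits σT⁴ per unit area — no factor of 4, since only the local patch is in balance.
T = [161 × 0.41 / 5.67×10⁻⁸]^(1/4) = (1.17×10⁹)^(1/4) = 185 K.

T_ss ≈ 185 K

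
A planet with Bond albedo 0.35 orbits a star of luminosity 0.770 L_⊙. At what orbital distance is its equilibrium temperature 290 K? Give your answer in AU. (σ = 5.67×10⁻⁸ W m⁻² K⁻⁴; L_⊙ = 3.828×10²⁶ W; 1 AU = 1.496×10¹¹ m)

L = 0.770 × 3.828×10²⁶ = 2.95×10²⁶ W.
From T_eq⁴ = L(1−A)/(16πσd²): d = √[L(1−A)/(16πσT_eq⁴)].
d = √[2.95×10²⁶ × 0.65 / (16π × 5.67×10⁻⁸ × (290)⁴)] = 9.75×10¹⁰ m = 0.652 AU.

d ≈ 0.652 AU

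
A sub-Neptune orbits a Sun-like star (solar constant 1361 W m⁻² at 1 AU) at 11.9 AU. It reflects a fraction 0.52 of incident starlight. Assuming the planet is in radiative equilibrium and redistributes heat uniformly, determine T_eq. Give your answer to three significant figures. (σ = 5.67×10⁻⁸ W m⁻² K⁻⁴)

T_eq ≈ 67.2 K

Flux at 11.9 AU: S = 1361/11.9² = 9.61 W m⁻².
Energy balance: absorbed = emitted ⇒ πR²·S(1−A) = 4πR²·σT_eq⁴, so T_eq⁴ = S(1−A)/(4σ).
T_eq = [9.61 × 0.48 / (4 × 5.67×10⁻⁸)]^(1/4) = (2.03×10⁷)^(1/4) = 67.2 K.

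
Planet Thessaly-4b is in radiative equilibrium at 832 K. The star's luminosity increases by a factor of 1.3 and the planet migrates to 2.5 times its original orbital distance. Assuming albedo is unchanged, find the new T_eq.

T_eq ≈ 562 K

T_eq ∝ L^(1/4) · d^(−1/2).
T′ = 832 × 1.3^(1/4) / 2.5^(1/2) = 562 K.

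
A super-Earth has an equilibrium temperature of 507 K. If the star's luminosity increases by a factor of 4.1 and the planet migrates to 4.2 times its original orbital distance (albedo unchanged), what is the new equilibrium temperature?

T_eq ∝ L^(1/4) · d^(−1/2).
T′ = 507 × 4.1^(1/4) / 4.2^(1/2) = 352 K.

T_eq ≈ 352 K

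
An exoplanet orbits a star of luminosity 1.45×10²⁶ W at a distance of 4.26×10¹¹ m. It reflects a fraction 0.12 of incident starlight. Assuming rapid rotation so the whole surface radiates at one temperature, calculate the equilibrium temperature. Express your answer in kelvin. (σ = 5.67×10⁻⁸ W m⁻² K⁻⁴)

Flux: S = L/(4πd²) = 1.45×10²⁶/(4π×(4.26×10¹¹)²) = 63.6 W m⁻².
Energy balance: absorbed = emitted ⇒ πR²·S(1−A) = 4πR²·σT_eq⁴, so T_eq⁴ = S(1−A)/(4σ).
T_eq = [63.6 × 0.88 / (4 × 5.67×10⁻⁸)]^(1/4) = (2.47×10⁸)^(1/4) = 125 K.

T_eq ≈ 125 K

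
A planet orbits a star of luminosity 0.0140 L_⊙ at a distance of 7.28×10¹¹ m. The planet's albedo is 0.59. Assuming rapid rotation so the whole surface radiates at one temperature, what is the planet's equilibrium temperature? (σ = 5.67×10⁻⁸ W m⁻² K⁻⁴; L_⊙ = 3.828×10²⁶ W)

L = 0.0140 × 3.828×10²⁶ = 5.36×10²⁴ W.
Flux: S = L/(4πd²) = 5.36×10²⁴/(4π×(7.28×10¹¹)²) = 0.805 W m⁻².
Energy balance: absorbed = emitted ⇒ πR²·S(1−A) = 4πR²·σT_eq⁴, so T_eq⁴ = S(1−A)/(4σ).
T_eq = [0.805 × 0.41 / (4 × 5.67×10⁻⁸)]^(1/4) = (1.45×10⁶)^(1/4) = 34.7 K.

T_eq ≈ 34.7 K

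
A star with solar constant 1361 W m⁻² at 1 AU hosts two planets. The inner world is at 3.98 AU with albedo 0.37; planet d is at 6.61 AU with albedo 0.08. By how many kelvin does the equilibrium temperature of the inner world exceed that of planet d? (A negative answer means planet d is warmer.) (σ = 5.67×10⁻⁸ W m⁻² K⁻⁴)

T_eq = [S₀(1−A)/(4σd²)]^(1/4), so T ∝ (1−A)^(1/4) / √d.
T₁ = [1361×0.63/(4×5.67×10⁻⁸×3.98²)]^(1/4) = 124.29 K.
T₂ = [1361×0.92/(4×5.67×10⁻⁸×6.61²)]^(1/4) = 106.02 K.

ΔT ≈ 18.3 K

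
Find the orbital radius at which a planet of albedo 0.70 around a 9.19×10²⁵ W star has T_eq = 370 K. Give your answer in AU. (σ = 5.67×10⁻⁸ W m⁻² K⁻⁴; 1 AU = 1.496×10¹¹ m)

d ≈ 0.152 AU

From T_eq⁴ = L(1−A)/(16πσd²): d = √[L(1−A)/(16πσT_eq⁴)].
d = √[9.19×10²⁵ × 0.30 / (16π × 5.67×10⁻⁸ × (370)⁴)] = 2.27×10¹⁰ m = 0.152 AU.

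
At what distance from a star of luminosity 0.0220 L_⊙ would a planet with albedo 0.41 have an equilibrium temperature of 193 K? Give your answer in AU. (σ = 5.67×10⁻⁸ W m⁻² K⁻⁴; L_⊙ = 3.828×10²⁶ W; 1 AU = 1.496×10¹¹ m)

d ≈ 0.237 AU

L = 0.0220 × 3.828×10²⁶ = 8.42×10²⁴ W.
From T_eq⁴ = L(1−A)/(16πσd²): d = √[L(1−A)/(16πσT_eq⁴)].
d = √[8.42×10²⁴ × 0.59 / (16π × 5.67×10⁻⁸ × (193)⁴)] = 3.54×10¹⁰ m = 0.237 AU.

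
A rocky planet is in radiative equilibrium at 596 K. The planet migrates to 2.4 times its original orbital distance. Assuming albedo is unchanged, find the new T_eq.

T_eq ≈ 385 K

T_eq ∝ L^(1/4) · d^(−1/2).
T′ = 596 / 2.4^(1/2) = 385 K.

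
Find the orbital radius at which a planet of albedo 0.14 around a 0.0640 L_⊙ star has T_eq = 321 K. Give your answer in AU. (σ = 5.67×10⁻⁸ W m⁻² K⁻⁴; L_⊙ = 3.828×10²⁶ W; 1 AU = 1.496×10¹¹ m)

d ≈ 0.176 AU

L = 0.0640 × 3.828×10²⁶ = 2.45×10²⁵ W.
From T_eq⁴ = L(1−A)/(16πσd²): d = √[L(1−A)/(16πσT_eq⁴)].
d = √[2.45×10²⁵ × 0.86 / (16π × 5.67×10⁻⁸ × (321)⁴)] = 2.64×10¹⁰ m = 0.176 AU.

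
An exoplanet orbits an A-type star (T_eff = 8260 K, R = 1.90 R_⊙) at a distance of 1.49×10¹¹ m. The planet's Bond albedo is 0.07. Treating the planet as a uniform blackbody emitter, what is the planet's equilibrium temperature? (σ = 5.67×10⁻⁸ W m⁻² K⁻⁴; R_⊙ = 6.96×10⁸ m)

R_⋆ = 1.90 × 6.96×10⁸ = 1.32×10⁹ m.
L = 4πR_⋆²σT_⋆⁴ = 4π(1.32×10⁹)² × 5.67×10⁻⁸ × (8260)⁴ = 5.80×10²⁷ W.
S = L/(4πd²) = 2.08×10⁴ W m⁻².
Energy balance: absorbed = emitted ⇒ πR²·S(1−A) = 4πR²·σT_eq⁴, so T_eq⁴ = S(1−A)/(4σ).
T_eq = [2.08×10⁴ × 0.93 / (4 × 5.67×10⁻⁸)]^(1/4) = (8.53×10¹⁰)^(1/4) = 540 K.

T_eq ≈ 540 K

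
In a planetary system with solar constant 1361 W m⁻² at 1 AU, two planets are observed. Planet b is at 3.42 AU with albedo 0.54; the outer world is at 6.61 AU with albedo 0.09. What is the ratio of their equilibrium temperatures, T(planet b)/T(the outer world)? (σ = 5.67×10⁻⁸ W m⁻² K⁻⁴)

T_eq = [S₀(1−A)/(4σd²)]^(1/4), so T ∝ (1−A)^(1/4) / √d.
T₁ = [1361×0.46/(4×5.67×10⁻⁸×3.42²)]^(1/4) = 123.95 K.
T₂ = [1361×0.91/(4×5.67×10⁻⁸×6.61²)]^(1/4) = 105.73 K.

T₁/T₂ ≈ 1.172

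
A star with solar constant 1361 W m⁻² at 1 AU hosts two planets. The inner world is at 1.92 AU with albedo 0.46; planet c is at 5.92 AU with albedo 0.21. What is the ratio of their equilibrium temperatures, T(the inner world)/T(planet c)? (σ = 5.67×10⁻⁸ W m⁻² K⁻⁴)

T_eq = [S₀(1−A)/(4σd²)]^(1/4), so T ∝ (1−A)^(1/4) / √d.
T₁ = [1361×0.54/(4×5.67×10⁻⁸×1.92²)]^(1/4) = 172.19 K.
T₂ = [1361×0.79/(4×5.67×10⁻⁸×5.92²)]^(1/4) = 107.84 K.

T₁/T₂ ≈ 1.597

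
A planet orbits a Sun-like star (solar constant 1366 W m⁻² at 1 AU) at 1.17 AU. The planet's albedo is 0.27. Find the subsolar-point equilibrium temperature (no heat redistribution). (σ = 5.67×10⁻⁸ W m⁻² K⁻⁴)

T_ss ≈ 337 K

Flux at 1.17 AU: S = 1366/1.17² = 998 W m⁻².
At the subsolar point the surface absorbs S(1−A) and emits σT⁴ per unit area — no factor of 4, since only the local patch is in balance.
T = [998 × 0.73 / 5.67×10⁻⁸]^(1/4) = (1.28×10¹⁰)^(1/4) = 337 K.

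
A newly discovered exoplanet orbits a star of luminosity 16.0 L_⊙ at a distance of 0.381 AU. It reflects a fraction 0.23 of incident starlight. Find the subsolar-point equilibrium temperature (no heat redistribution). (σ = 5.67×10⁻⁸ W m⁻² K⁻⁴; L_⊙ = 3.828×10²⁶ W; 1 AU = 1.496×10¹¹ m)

T_ss ≈ 1190 K

d = 0.381 AU = 5.70×10¹⁰ m.
L = 16.0 × 3.828×10²⁶ = 6.12×10²⁷ W.
Flux: S = L/(4πd²) = 6.12×10²⁷/(4π×(5.70×10¹⁰)²) = 1.50×10⁵ W m⁻².
At the subsolar point the surface absorbs S(1−A) and emits σT⁴ per unit area — no factor of 4, since only the local patch is in balance.
T = [1.50×10⁵ × 0.77 / 5.67×10⁻⁸]^(1/4) = (2.04×10¹²)^(1/4) = 1190 K.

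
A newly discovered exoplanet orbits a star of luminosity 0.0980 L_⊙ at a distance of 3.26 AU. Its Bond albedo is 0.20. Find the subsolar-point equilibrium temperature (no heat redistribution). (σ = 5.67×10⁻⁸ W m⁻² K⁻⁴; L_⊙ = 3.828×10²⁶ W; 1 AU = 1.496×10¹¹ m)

T_ss ≈ 115 K

d = 3.26 AU = 4.88×10¹¹ m.
L = 0.0980 × 3.828×10²⁶ = 3.75×10²⁵ W.
Flux: S = L/(4πd²) = 3.75×10²⁵/(4π×(4.88×10¹¹)²) = 12.6 W m⁻².
At the subsolar point the surface absorbs S(1−A) and emits σT⁴ per unit area — no factor of 4, since only the local patch is in balance.
T = [12.6 × 0.80 / 5.67×10⁻⁸]^(1/4) = (1.77×10⁸)^(1/4) = 115 K.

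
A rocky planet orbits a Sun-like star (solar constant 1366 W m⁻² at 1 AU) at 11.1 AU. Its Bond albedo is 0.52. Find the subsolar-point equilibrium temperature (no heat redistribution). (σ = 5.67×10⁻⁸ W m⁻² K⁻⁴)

T_ss ≈ 98.4 K

Flux at 11.1 AU: S = 1366/11.1² = 11.1 W m⁻².
At the subsolar point the surface absorbs S(1−A) and emits σT⁴ per unit area — no factor of 4, since only the local patch is in balance.
T = [11.1 × 0.48 / 5.67×10⁻⁸]^(1/4) = (9.39×10⁷)^(1/4) = 98.4 K.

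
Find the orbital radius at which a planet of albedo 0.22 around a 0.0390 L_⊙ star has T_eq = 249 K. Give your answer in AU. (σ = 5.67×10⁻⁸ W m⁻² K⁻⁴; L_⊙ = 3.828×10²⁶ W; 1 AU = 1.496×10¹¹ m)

d ≈ 0.218 AU

L = 0.0390 × 3.828×10²⁶ = 1.49×10²⁵ W.
From T_eq⁴ = L(1−A)/(16πσd²): d = √[L(1−A)/(16πσT_eq⁴)].
d = √[1.49×10²⁵ × 0.78 / (16π × 5.67×10⁻⁸ × (249)⁴)] = 3.26×10¹⁰ m = 0.218 AU.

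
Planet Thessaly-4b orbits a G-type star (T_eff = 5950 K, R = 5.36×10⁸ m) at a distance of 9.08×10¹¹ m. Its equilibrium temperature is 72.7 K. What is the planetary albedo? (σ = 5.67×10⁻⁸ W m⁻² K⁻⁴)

L = 4πR_⋆²σT_⋆⁴ = 4π(5.36×10⁸)² × 5.67×10⁻⁸ × (5950)⁴ = 2.57×10²⁶ W.
S = L/(4πd²) = 24.8 W m⁻².
From T_eq⁴ = S(1−A)/(4σ): 1−A = 4σT_eq⁴/S.
1−A = 4 × 5.67×10⁻⁸ × (72.7)⁴ / 24.8 = 0.256.

A ≈ 0.74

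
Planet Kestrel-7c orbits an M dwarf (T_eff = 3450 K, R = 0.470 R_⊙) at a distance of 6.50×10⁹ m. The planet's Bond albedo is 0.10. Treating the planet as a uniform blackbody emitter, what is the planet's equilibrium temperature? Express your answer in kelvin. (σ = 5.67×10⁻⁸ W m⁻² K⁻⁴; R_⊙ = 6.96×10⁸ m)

T_eq ≈ 533 K

R_⋆ = 0.470 × 6.96×10⁸ = 3.27×10⁸ m.
L = 4πR_⋆²σT_⋆⁴ = 4π(3.27×10⁸)² × 5.67×10⁻⁸ × (3450)⁴ = 1.08×10²⁵ W.
S = L/(4πd²) = 2.03×10⁴ W m⁻².
Energy balance: absorbed = emitted ⇒ πR²·S(1−A) = 4πR²·σT_eq⁴, so T_eq⁴ = S(1−A)/(4σ).
T_eq = [2.03×10⁴ × 0.90 / (4 × 5.67×10⁻⁸)]^(1/4) = (8.07×10¹⁰)^(1/4) = 533 K.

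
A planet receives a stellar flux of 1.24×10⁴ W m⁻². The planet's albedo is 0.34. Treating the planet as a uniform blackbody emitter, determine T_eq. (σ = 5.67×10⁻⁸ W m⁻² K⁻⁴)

T_eq ≈ 436 K

Energy balance: absorbed = emitted ⇒ πR²·S(1−A) = 4πR²·σT_eq⁴, so T_eq⁴ = S(1−A)/(4σ).
T_eq = [1.24×10⁴ × 0.66 / (4 × 5.67×10⁻⁸)]^(1/4) = (3.61×10¹⁰)^(1/4) = 436 K.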